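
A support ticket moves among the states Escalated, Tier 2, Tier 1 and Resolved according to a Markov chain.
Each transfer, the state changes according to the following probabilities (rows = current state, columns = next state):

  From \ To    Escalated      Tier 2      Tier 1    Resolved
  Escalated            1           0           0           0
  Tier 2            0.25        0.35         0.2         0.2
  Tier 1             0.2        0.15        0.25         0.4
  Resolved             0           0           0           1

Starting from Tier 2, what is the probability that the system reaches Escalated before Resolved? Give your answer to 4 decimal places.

0.4973

Let h(s) be the probability of absorption at Escalated starting from transient state s. Then h(Escalated) = 1 and h(Resolved) = 0. By first-step analysis:
h(Tier 2) = 0.25·1 + 0.35·h(Tier 2) + 0.2·h(Tier 1) + 0.2·0
h(Tier 1) = 0.2·1 + 0.15·h(Tier 2) + 0.25·h(Tier 1) + 0.4·0
Solving: h(Tier 2) = 0.4973, h(Tier 1) = 0.3661.
Starting from Tier 2, the probability is 0.4973.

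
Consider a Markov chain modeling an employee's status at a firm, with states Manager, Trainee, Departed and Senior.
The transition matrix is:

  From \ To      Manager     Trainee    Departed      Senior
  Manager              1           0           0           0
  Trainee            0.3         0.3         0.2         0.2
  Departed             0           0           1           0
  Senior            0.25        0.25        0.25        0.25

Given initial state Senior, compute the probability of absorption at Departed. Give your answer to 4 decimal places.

0.4737

Let h(s) be the probability of absorption at Departed starting from transient state s. Then h(Departed) = 1 and h(Manager) = 0. By first-step analysis:
h(Trainee) = 0.3·0 + 0.3·h(Trainee) + 0.2·1 + 0.2·h(Senior)
h(Senior) = 0.25·0 + 0.25·h(Trainee) + 0.25·1 + 0.25·h(Senior)
Solving: h(Trainee) = 0.4211, h(Senior) = 0.4737.
Starting from Senior, the probability is 0.4737.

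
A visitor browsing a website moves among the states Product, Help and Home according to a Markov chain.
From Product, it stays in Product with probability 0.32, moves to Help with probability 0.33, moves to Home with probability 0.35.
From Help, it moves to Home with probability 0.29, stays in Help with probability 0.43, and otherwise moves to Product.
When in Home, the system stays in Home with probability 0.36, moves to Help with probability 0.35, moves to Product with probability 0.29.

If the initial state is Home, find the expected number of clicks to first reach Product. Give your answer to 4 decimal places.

3.4941

Let t(s) be the expected number of clicks to first reach Product from state s, with t(Product) = 0. Conditioning on the first click:
t(Help) = 1 + 0.43·t(Help) + 0.29·t(Home)
t(Home) = 1 + 0.35·t(Help) + 0.36·t(Home)
Solving: t(Help) = 3.5321, t(Home) = 3.4941.
Expected clicks from Home to Product: 3.4941.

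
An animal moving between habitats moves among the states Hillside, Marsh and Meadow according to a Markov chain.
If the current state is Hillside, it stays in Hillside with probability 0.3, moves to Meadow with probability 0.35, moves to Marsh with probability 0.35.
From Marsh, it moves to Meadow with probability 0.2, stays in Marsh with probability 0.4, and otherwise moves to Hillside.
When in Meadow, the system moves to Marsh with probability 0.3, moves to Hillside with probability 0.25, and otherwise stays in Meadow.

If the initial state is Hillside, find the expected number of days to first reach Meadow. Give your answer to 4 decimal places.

3.3929

Let t(s) be the expected number of days to first reach Meadow from state s, with t(Meadow) = 0. Conditioning on the first day:
t(Hillside) = 1 + 0.3·t(Hillside) + 0.35·t(Marsh)
t(Marsh) = 1 + 0.4·t(Hillside) + 0.4·t(Marsh)
Solving: t(Hillside) = 3.3929, t(Marsh) = 3.9286.
Expected days from Hillside to Meadow: 3.3929.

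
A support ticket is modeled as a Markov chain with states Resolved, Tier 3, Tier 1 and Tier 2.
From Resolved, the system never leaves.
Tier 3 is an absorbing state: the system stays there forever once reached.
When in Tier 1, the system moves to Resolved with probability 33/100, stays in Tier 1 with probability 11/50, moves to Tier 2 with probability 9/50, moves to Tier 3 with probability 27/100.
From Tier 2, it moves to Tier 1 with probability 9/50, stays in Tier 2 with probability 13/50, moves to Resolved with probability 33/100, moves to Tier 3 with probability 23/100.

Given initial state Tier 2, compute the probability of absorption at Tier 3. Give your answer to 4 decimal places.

Let h(s) be the probability of absorption at Tier 3 starting from transient state s. Then h(Tier 3) = 1 and h(Resolved) = 0. By first-step analysis:
h(Tier 1) = 0.33·0 + 0.27·1 + 0.22·h(Tier 1) + 0.18·h(Tier 2)
h(Tier 2) = 0.33·0 + 0.23·1 + 0.18·h(Tier 1) + 0.26·h(Tier 2)
Solving: h(Tier 1) = 0.4427, h(Tier 2) = 0.4185.
Starting from Tier 2, the probability is 0.4185.

0.4185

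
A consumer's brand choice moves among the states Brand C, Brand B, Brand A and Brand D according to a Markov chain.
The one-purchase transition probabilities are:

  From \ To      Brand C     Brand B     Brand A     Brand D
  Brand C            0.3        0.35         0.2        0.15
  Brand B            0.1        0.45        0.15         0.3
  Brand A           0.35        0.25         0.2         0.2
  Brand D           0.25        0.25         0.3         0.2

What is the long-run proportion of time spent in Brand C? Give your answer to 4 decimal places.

Let the stationary distribution be π with π = πP and π_1 + π_2 + π_3 + π_4 = 1.
π_1 = 0.3·π_1 + 0.1·π_2 + 0.35·π_3 + 0.25·π_4
π_2 = 0.35·π_1 + 0.45·π_2 + 0.25·π_3 + 0.25·π_4
π_3 = 0.2·π_1 + 0.15·π_2 + 0.2·π_3 + 0.3·π_4
Solving with the normalization constraint gives π = (0.2309, 0.3414, 0.2052, 0.2226).
So the stationary probability of Brand C is 0.2309.

0.2309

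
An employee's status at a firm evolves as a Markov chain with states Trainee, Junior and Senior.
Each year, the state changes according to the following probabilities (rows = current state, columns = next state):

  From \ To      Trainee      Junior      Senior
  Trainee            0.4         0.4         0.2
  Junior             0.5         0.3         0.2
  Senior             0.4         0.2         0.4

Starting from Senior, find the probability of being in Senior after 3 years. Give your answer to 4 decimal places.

0.2560

Propagate the distribution vector 3 years from Senior.
After 0 years: (0.0000, 0.0000, 1.0000)
After 1 year: (0.4000, 0.2000, 0.4000)
After 2 years: (0.4200, 0.3000, 0.2800)
After 3 years: (0.4300, 0.3140, 0.2560)
P(in Senior after 3 years) = 0.2560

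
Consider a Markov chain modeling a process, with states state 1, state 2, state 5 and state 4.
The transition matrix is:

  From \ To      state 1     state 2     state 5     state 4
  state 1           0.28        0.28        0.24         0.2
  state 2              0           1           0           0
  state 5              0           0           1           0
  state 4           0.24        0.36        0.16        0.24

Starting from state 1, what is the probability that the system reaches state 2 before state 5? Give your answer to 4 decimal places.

Let h(s) be the probability of absorption at state 2 starting from transient state s. Then h(state 2) = 1 and h(state 5) = 0. By first-step analysis:
h(state 1) = 0.28·h(state 1) + 0.28·1 + 0.24·0 + 0.2·h(state 4)
h(state 4) = 0.24·h(state 1) + 0.36·1 + 0.16·0 + 0.24·h(state 4)
Solving: h(state 1) = 0.5705, h(state 4) = 0.6538.
Starting from state 1, the probability is 0.5705.

0.5705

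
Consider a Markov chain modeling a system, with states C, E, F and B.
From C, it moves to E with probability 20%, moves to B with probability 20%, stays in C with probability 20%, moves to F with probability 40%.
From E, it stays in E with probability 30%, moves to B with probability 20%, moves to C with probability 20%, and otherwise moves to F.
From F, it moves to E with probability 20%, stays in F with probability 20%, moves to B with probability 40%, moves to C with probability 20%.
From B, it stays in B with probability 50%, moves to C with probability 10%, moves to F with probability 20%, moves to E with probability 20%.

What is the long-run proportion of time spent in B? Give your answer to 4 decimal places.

0.3586

Let the stationary distribution be π with π = πP and π_1 + π_2 + π_3 + π_4 = 1.
π_1 = 0.2·π_1 + 0.2·π_2 + 0.2·π_3 + 0.1·π_4
π_2 = 0.2·π_1 + 0.3·π_2 + 0.2·π_3 + 0.2·π_4
π_3 = 0.4·π_1 + 0.3·π_2 + 0.2·π_3 + 0.2·π_4
Solving with the normalization constraint gives π = (0.1641, 0.2222, 0.2551, 0.3586).
So the stationary probability of B is 0.3586.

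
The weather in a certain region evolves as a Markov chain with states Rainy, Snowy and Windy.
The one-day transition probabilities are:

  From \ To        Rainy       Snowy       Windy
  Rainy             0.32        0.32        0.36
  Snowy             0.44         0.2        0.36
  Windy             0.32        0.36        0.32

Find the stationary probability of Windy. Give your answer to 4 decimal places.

Let the stationary distribution be π with π = πP and π_1 + π_2 + π_3 = 1.
π_1 = 0.32·π_1 + 0.44·π_2 + 0.32·π_3
π_2 = 0.32·π_1 + 0.2·π_2 + 0.36·π_3
Solving with the normalization constraint gives π = (0.3558, 0.2981, 0.3462).
So the stationary probability of Windy is 0.3462.

0.3462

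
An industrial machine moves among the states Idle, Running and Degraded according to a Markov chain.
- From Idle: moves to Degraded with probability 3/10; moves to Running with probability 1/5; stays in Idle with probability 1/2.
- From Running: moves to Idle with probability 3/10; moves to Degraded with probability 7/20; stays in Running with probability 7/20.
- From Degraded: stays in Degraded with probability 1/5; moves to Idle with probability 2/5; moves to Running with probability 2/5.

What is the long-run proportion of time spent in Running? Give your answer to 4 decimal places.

Let the stationary distribution be π with π = πP and π_1 + π_2 + π_3 = 1.
π_1 = 0.5·π_1 + 0.3·π_2 + 0.4·π_3
π_2 = 0.2·π_1 + 0.35·π_2 + 0.4·π_3
Solving with the normalization constraint gives π = (0.4108, 0.3027, 0.2865).
So the stationary probability of Running is 0.3027.

0.3027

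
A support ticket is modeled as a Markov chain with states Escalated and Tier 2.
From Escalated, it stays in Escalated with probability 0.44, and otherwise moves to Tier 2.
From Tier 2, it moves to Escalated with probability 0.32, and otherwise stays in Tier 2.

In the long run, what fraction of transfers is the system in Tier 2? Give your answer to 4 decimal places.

0.6364

Let the stationary distribution be π with π = πP and π_1 + π_2 = 1.
π_1 = 0.44·π_1 + 0.32·π_2
Solving with the normalization constraint gives π = (0.3636, 0.6364).
So the stationary probability of Tier 2 is 0.6364.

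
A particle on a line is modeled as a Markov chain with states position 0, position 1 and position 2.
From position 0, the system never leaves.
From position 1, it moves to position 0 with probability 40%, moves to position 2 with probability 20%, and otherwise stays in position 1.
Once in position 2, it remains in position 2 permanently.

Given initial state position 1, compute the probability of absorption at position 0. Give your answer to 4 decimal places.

Let h(s) be the probability of absorption at position 0 starting from transient state s. Then h(position 0) = 1 and h(position 2) = 0. By first-step analysis:
h(position 1) = 0.4·1 + 0.4·h(position 1) + 0.2·0
Solving: h(position 1) = 0.6667.
Starting from position 1, the probability is 0.6667.

0.6667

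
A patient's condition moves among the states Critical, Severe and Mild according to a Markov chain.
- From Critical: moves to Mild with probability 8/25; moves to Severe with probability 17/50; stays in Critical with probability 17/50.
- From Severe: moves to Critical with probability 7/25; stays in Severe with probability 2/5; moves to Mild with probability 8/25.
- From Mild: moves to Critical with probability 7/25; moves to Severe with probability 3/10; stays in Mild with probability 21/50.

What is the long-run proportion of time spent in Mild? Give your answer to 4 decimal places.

Let the stationary distribution be π with π = πP and π_1 + π_2 + π_3 = 1.
π_1 = 0.34·π_1 + 0.28·π_2 + 0.28·π_3
π_2 = 0.34·π_1 + 0.4·π_2 + 0.3·π_3
Solving with the normalization constraint gives π = (0.2979, 0.3466, 0.3556).
So the stationary probability of Mild is 0.3556.

0.3556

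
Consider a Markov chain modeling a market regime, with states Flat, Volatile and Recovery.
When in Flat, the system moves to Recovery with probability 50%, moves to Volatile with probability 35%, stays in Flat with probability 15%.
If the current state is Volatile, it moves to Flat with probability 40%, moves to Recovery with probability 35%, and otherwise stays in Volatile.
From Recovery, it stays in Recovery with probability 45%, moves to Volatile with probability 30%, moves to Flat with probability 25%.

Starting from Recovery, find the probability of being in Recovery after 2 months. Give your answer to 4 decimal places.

Sum over the intermediate state after 1 month:
P = P(Recovery→Flat)·P(Flat→Recovery) + P(Recovery→Volatile)·P(Volatile→Recovery) + P(Recovery→Recovery)·P(Recovery→Recovery)
  = 0.25×0.5 + 0.3×0.35 + 0.45×0.45
  = 0.1250 + 0.1050 + 0.2025 = 0.4325

0.4325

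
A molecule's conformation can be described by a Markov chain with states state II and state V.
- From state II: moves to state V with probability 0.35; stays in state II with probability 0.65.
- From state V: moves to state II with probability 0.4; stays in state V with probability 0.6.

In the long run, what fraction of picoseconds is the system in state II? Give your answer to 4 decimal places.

0.5333

Let the stationary distribution be π with π = πP and π_1 + π_2 = 1.
π_1 = 0.65·π_1 + 0.4·π_2
Solving with the normalization constraint gives π = (0.5333, 0.4667).
So the stationary probability of state II is 0.5333.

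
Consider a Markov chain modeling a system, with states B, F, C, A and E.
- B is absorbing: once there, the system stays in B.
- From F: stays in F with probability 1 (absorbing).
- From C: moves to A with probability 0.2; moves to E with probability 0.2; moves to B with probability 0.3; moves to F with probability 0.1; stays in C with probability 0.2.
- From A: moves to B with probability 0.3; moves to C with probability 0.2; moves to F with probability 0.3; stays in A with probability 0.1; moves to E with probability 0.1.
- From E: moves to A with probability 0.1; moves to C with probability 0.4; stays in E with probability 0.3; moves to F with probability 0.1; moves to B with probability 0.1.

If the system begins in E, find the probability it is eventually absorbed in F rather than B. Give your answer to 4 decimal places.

Let h(s) be the probability of absorption at F starting from transient state s. Then h(F) = 1 and h(B) = 0. By first-step analysis:
h(C) = 0.3·0 + 0.1·1 + 0.2·h(C) + 0.2·h(A) + 0.2·h(E)
h(A) = 0.3·0 + 0.3·1 + 0.2·h(C) + 0.1·h(A) + 0.1·h(E)
h(E) = 0.1·0 + 0.1·1 + 0.4·h(C) + 0.1·h(A) + 0.3·h(E)
Solving: h(C) = 0.3385, h(A) = 0.4531, h(E) = 0.4010.
Starting from E, the probability is 0.4010.

0.4010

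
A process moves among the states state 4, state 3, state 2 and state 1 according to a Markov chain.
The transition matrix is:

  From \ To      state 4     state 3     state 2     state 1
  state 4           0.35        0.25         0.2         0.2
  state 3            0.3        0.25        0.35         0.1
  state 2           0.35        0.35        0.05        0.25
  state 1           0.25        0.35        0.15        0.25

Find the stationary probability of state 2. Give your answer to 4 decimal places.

0.2034

Let the stationary distribution be π with π = πP and π_1 + π_2 + π_3 + π_4 = 1.
π_1 = 0.35·π_1 + 0.3·π_2 + 0.35·π_3 + 0.25·π_4
π_2 = 0.25·π_1 + 0.25·π_2 + 0.35·π_3 + 0.35·π_4
π_3 = 0.2·π_1 + 0.35·π_2 + 0.05·π_3 + 0.15·π_4
Solving with the normalization constraint gives π = (0.3165, 0.2894, 0.2034, 0.1908).
So the stationary probability of state 2 is 0.2034.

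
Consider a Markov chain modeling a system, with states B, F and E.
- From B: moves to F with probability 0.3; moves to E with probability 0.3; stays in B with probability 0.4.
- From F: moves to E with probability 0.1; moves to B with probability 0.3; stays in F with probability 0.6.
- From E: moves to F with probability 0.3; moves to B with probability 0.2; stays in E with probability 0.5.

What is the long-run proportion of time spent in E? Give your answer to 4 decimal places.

0.2679

Let the stationary distribution be π with π = πP and π_1 + π_2 + π_3 = 1.
π_1 = 0.4·π_1 + 0.3·π_2 + 0.2·π_3
π_2 = 0.3·π_1 + 0.6·π_2 + 0.3·π_3
Solving with the normalization constraint gives π = (0.3036, 0.4286, 0.2679).
So the stationary probability of E is 0.2679.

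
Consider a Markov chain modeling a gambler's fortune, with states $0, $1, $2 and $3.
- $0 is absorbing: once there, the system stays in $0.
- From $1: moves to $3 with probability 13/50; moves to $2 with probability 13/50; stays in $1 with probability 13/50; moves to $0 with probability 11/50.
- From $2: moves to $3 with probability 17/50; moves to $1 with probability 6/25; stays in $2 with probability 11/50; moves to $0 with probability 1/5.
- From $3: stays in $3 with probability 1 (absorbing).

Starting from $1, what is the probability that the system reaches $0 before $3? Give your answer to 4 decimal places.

0.4343

Let h(s) be the probability of absorption at $0 starting from transient state s. Then h($0) = 1 and h($3) = 0. By first-step analysis:
h($1) = 0.22·1 + 0.26·h($1) + 0.26·h($2) + 0.26·0
h($2) = 0.2·1 + 0.24·h($1) + 0.22·h($2) + 0.34·0
Solving: h($1) = 0.4343, h($2) = 0.3901.
Starting from $1, the probability is 0.4343.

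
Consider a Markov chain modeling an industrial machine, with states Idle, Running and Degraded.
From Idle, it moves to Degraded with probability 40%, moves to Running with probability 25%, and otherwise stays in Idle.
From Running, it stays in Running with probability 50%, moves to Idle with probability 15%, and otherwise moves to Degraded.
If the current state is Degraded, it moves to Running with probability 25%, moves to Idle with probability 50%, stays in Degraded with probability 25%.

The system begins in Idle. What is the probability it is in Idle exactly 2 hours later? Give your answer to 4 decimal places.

0.3600

Sum over the intermediate state after 1 hour:
P = P(Idle→Idle)·P(Idle→Idle) + P(Idle→Running)·P(Running→Idle) + P(Idle→Degraded)·P(Degraded→Idle)
  = 0.35×0.35 + 0.25×0.15 + 0.4×0.5
  = 0.1225 + 0.0375 + 0.2000 = 0.3600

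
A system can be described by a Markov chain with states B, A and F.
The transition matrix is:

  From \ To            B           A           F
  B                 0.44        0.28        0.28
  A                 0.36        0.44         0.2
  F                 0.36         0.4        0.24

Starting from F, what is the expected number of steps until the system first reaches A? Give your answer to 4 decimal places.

2.8325

Let t(s) be the expected number of steps to first reach A from state s, with t(A) = 0. Conditioning on the first step:
t(B) = 1 + 0.44·t(B) + 0.28·t(F)
t(F) = 1 + 0.36·t(B) + 0.24·t(F)
Solving: t(B) = 3.2020, t(F) = 2.8325.
Expected steps from F to A: 2.8325.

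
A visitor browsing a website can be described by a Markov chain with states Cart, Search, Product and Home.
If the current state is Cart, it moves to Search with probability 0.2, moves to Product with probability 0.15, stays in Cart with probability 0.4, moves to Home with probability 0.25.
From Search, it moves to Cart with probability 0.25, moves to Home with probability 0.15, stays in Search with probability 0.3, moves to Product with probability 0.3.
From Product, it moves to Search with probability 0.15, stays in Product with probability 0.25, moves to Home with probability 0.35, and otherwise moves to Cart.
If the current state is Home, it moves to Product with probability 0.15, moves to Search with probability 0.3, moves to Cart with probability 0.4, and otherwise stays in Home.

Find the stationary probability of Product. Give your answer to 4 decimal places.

Let the stationary distribution be π with π = πP and π_1 + π_2 + π_3 + π_4 = 1.
π_1 = 0.4·π_1 + 0.25·π_2 + 0.25·π_3 + 0.4·π_4
π_2 = 0.2·π_1 + 0.3·π_2 + 0.15·π_3 + 0.3·π_4
π_3 = 0.15·π_1 + 0.3·π_2 + 0.25·π_3 + 0.15·π_4
Solving with the normalization constraint gives π = (0.3337, 0.2357, 0.2060, 0.2246).
So the stationary probability of Product is 0.2060.

0.2060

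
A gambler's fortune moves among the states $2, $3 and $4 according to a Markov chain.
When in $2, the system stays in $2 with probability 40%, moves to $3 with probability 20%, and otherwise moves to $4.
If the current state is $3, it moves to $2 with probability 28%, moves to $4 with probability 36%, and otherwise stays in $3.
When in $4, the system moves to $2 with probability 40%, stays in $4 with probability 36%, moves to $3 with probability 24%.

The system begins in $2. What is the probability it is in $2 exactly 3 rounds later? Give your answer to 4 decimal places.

0.3702

Propagate the distribution vector 3 rounds from $2.
After 0 rounds: (1.0000, 0.0000, 0.0000)
After 1 round: (0.4000, 0.2000, 0.4000)
After 2 rounds: (0.3760, 0.2480, 0.3760)
After 3 rounds: (0.3702, 0.2547, 0.3750)
P(in $2 after 3 rounds) = 0.3702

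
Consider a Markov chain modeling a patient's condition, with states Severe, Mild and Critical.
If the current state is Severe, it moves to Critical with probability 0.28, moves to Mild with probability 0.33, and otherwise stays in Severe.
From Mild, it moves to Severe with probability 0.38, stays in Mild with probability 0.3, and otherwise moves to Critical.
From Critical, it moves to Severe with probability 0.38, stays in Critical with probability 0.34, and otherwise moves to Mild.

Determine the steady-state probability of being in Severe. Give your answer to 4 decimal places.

0.3838

Let the stationary distribution be π with π = πP and π_1 + π_2 + π_3 = 1.
π_1 = 0.39·π_1 + 0.38·π_2 + 0.38·π_3
π_2 = 0.33·π_1 + 0.3·π_2 + 0.28·π_3
Solving with the normalization constraint gives π = (0.3838, 0.3053, 0.3109).
So the stationary probability of Severe is 0.3838.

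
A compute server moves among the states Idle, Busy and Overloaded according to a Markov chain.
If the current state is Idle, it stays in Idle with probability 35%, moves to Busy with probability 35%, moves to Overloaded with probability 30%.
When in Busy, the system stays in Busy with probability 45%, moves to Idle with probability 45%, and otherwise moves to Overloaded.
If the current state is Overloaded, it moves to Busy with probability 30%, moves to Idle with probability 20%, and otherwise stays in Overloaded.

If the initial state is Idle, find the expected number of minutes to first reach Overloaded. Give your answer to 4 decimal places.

4.5000

Let t(s) be the expected number of minutes to first reach Overloaded from state s, with t(Overloaded) = 0. Conditioning on the first minute:
t(Idle) = 1 + 0.35·t(Idle) + 0.35·t(Busy)
t(Busy) = 1 + 0.45·t(Idle) + 0.45·t(Busy)
Solving: t(Idle) = 4.5000, t(Busy) = 5.5000.
Expected minutes from Idle to Overloaded: 4.5000.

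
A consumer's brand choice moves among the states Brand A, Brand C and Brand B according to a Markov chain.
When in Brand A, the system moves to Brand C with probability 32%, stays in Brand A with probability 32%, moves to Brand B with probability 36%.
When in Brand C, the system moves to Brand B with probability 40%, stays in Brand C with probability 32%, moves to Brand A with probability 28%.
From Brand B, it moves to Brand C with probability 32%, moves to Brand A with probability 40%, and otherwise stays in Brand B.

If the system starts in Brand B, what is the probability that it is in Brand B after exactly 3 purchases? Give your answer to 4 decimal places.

Propagate the distribution vector 3 purchases from Brand B.
After 0 purchases: (0.0000, 0.0000, 1.0000)
After 1 purchase: (0.4000, 0.3200, 0.2800)
After 2 purchases: (0.3296, 0.3200, 0.3504)
After 3 purchases: (0.3352, 0.3200, 0.3448)
P(in Brand B after 3 purchases) = 0.3448

0.3448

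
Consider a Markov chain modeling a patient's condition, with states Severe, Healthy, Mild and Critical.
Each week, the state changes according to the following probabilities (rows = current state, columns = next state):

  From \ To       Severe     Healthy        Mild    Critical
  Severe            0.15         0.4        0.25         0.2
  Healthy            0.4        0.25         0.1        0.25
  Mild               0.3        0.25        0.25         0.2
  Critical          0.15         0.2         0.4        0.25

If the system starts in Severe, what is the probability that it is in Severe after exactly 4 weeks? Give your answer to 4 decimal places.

Propagate the distribution vector 4 weeks from Severe.
After 0 weeks: (1.0000, 0.0000, 0.0000, 0.0000)
After 1 week: (0.1500, 0.4000, 0.2500, 0.2000)
After 2 weeks: (0.2875, 0.2625, 0.2200, 0.2300)
After 3 weeks: (0.2486, 0.2816, 0.2451, 0.2246)
After 4 weeks: (0.2572, 0.2761, 0.2415, 0.2253)
P(in Severe after 4 weeks) = 0.2572

0.2572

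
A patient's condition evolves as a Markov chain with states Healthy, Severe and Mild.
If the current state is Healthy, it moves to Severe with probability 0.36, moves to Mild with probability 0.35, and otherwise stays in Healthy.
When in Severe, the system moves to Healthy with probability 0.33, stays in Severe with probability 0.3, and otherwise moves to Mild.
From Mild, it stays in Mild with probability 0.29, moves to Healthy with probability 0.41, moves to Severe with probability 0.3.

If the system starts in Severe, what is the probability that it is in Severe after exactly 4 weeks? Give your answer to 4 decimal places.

Propagate the distribution vector 4 weeks from Severe.
After 0 weeks: (0.0000, 1.0000, 0.0000)
After 1 week: (0.3300, 0.3000, 0.3700)
After 2 weeks: (0.3464, 0.3198, 0.3338)
After 3 weeks: (0.3428, 0.3208, 0.3364)
After 4 weeks: (0.3432, 0.3206, 0.3362)
P(in Severe after 4 weeks) = 0.3206

0.3206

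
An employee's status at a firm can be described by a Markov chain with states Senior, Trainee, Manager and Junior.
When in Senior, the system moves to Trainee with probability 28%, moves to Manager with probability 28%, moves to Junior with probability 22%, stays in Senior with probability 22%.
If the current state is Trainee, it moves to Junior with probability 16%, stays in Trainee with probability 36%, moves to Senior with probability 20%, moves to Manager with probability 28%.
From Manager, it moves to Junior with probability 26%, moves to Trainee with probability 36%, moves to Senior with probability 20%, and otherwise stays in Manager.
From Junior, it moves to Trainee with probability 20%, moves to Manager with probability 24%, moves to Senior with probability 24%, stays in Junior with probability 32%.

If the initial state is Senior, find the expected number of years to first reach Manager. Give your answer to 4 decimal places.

3.6903

Let t(s) be the expected number of years to first reach Manager from state s, with t(Manager) = 0. Conditioning on the first year:
t(Senior) = 1 + 0.22·t(Senior) + 0.28·t(Trainee) + 0.22·t(Junior)
t(Trainee) = 1 + 0.2·t(Senior) + 0.36·t(Trainee) + 0.16·t(Junior)
t(Junior) = 1 + 0.24·t(Senior) + 0.2·t(Trainee) + 0.32·t(Junior)
Solving: t(Senior) = 3.6903, t(Trainee) = 3.6795, t(Junior) = 3.8553.
Expected years from Senior to Manager: 3.6903.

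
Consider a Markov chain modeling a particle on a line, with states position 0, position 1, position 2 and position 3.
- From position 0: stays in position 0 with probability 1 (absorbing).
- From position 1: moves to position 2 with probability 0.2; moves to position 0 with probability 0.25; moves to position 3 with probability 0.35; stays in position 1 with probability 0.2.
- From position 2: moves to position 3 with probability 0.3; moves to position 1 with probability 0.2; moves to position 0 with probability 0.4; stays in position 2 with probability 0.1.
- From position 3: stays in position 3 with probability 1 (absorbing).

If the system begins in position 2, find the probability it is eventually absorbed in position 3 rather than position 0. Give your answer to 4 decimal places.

Let h(s) be the probability of absorption at position 3 starting from transient state s. Then h(position 3) = 1 and h(position 0) = 0. By first-step analysis:
h(position 1) = 0.25·0 + 0.2·h(position 1) + 0.2·h(position 2) + 0.35·1
h(position 2) = 0.4·0 + 0.2·h(position 1) + 0.1·h(position 2) + 0.3·1
Solving: h(position 1) = 0.5515, h(position 2) = 0.4559.
Starting from position 2, the probability is 0.4559.

0.4559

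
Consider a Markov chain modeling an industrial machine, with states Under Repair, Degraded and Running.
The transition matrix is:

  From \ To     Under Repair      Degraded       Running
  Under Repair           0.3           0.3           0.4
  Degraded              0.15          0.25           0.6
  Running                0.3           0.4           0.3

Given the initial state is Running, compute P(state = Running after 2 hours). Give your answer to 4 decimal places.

0.4500

Sum over the intermediate state after 1 hour:
P = P(Running→Under Repair)·P(Under Repair→Running) + P(Running→Degraded)·P(Degraded→Running) + P(Running→Running)·P(Running→Running)
  = 0.3×0.4 + 0.4×0.6 + 0.3×0.3
  = 0.1200 + 0.2400 + 0.0900 = 0.4500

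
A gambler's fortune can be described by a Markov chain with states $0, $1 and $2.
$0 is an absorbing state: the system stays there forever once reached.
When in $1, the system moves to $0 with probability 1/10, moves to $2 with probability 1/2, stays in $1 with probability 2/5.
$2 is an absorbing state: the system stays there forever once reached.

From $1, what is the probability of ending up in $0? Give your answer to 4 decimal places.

0.1667

Let h(s) be the probability of absorption at $0 starting from transient state s. Then h($0) = 1 and h($2) = 0. By first-step analysis:
h($1) = 0.1·1 + 0.4·h($1) + 0.5·0
Solving: h($1) = 0.1667.
Starting from $1, the probability is 0.1667.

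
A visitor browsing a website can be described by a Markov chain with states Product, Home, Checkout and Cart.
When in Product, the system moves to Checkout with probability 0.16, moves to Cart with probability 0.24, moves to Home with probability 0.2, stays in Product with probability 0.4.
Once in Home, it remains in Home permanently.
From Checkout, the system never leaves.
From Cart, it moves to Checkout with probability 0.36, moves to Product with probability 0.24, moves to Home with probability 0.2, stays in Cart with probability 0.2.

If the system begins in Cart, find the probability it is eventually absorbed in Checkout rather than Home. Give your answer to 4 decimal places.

Let h(s) be the probability of absorption at Checkout starting from transient state s. Then h(Checkout) = 1 and h(Home) = 0. By first-step analysis:
h(Product) = 0.4·h(Product) + 0.2·0 + 0.16·1 + 0.24·h(Cart)
h(Cart) = 0.24·h(Product) + 0.2·0 + 0.36·1 + 0.2·h(Cart)
Solving: h(Product) = 0.5076, h(Cart) = 0.6023.
Starting from Cart, the probability is 0.6023.

0.6023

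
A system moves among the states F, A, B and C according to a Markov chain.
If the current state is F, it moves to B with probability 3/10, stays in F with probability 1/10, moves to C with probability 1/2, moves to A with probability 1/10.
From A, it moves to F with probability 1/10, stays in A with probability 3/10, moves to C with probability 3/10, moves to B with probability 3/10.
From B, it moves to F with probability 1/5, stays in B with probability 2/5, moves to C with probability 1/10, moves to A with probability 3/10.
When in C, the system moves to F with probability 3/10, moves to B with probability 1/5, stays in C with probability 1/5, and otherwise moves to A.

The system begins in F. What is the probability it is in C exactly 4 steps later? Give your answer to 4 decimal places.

0.2457

Propagate the distribution vector 4 steps from F.
After 0 steps: (1.0000, 0.0000, 0.0000, 0.0000)
After 1 step: (0.1000, 0.1000, 0.3000, 0.5000)
After 2 steps: (0.2300, 0.2800, 0.2800, 0.2100)
After 3 steps: (0.1700, 0.2540, 0.3070, 0.2690)
After 4 steps: (0.1845, 0.2660, 0.3038, 0.2457)
P(in C after 4 steps) = 0.2457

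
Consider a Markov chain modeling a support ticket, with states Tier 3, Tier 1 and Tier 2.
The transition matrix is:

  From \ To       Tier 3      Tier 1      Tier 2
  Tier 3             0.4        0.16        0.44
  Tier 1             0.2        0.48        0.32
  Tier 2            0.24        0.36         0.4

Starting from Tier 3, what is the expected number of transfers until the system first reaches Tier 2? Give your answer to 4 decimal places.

2.4286

Let t(s) be the expected number of transfers to first reach Tier 2 from state s, with t(Tier 2) = 0. Conditioning on the first transfer:
t(Tier 3) = 1 + 0.4·t(Tier 3) + 0.16·t(Tier 1)
t(Tier 1) = 1 + 0.2·t(Tier 3) + 0.48·t(Tier 1)
Solving: t(Tier 3) = 2.4286, t(Tier 1) = 2.8571.
Expected transfers from Tier 3 to Tier 2: 2.4286.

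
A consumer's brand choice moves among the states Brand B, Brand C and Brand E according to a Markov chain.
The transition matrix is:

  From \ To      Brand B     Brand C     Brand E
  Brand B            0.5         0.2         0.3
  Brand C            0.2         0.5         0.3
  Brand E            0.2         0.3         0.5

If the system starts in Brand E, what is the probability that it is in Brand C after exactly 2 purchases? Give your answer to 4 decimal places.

Sum over the intermediate state after 1 purchase:
P = P(Brand E→Brand B)·P(Brand B→Brand C) + P(Brand E→Brand C)·P(Brand C→Brand C) + P(Brand E→Brand E)·P(Brand E→Brand C)
  = 0.2×0.2 + 0.3×0.5 + 0.5×0.3
  = 0.0400 + 0.1500 + 0.1500 = 0.3400

0.3400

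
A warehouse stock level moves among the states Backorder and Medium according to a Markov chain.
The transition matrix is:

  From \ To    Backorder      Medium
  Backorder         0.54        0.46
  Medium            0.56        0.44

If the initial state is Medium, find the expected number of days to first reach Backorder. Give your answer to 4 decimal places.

Let t(s) be the expected number of days to first reach Backorder from state s, with t(Backorder) = 0. Conditioning on the first day:
t(Medium) = 1 + 0.44·t(Medium)
Solving: t(Medium) = 1.7857.
Expected days from Medium to Backorder: 1.7857.

1.7857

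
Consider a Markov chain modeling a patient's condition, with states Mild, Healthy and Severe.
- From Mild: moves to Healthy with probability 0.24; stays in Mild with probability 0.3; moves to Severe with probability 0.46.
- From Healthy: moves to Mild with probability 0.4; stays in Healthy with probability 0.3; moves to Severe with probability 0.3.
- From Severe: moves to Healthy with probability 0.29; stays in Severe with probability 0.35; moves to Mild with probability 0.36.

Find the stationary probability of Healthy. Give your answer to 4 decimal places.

Let the stationary distribution be π with π = πP and π_1 + π_2 + π_3 = 1.
π_1 = 0.3·π_1 + 0.4·π_2 + 0.36·π_3
π_2 = 0.24·π_1 + 0.3·π_2 + 0.29·π_3
Solving with the normalization constraint gives π = (0.3500, 0.2753, 0.3747).
So the stationary probability of Healthy is 0.2753.

0.2753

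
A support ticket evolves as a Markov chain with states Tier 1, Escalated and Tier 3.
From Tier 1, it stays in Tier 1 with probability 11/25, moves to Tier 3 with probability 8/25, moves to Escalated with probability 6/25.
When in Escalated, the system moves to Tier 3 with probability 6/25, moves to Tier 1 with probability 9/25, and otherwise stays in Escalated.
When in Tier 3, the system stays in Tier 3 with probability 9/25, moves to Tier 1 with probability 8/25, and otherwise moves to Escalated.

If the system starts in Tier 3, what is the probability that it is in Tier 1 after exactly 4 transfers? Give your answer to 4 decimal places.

Propagate the distribution vector 4 transfers from Tier 3.
After 0 transfers: (0.0000, 0.0000, 1.0000)
After 1 transfer: (0.3200, 0.3200, 0.3600)
After 2 transfers: (0.3712, 0.3200, 0.3088)
After 3 transfers: (0.3773, 0.3159, 0.3068)
After 4 transfers: (0.3779, 0.3151, 0.3070)
P(in Tier 1 after 4 transfers) = 0.3779

0.3779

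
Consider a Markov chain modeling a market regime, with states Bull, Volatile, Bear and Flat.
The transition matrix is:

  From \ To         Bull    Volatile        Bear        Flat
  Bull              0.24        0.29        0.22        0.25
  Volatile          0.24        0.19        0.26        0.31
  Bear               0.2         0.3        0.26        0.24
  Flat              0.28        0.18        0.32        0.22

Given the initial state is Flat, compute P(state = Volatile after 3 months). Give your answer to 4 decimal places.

Propagate the distribution vector 3 months from Flat.
After 0 months: (0.0000, 0.0000, 0.0000, 1.0000)
After 1 month: (0.2800, 0.1800, 0.3200, 0.2200)
After 2 months: (0.2360, 0.2510, 0.2620, 0.2510)
After 3 months: (0.2396, 0.2399, 0.2656, 0.2549)
P(in Volatile after 3 months) = 0.2399

0.2399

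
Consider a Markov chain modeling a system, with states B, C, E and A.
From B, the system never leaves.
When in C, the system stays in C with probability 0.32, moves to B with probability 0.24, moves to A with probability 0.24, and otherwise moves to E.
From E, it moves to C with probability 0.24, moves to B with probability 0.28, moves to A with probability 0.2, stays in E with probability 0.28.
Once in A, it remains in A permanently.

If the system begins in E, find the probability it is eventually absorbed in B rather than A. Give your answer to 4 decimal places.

0.5616

Let h(s) be the probability of absorption at B starting from transient state s. Then h(B) = 1 and h(A) = 0. By first-step analysis:
h(C) = 0.24·1 + 0.32·h(C) + 0.2·h(E) + 0.24·0
h(E) = 0.28·1 + 0.24·h(C) + 0.28·h(E) + 0.2·0
Solving: h(C) = 0.5181, h(E) = 0.5616.
Starting from E, the probability is 0.5616.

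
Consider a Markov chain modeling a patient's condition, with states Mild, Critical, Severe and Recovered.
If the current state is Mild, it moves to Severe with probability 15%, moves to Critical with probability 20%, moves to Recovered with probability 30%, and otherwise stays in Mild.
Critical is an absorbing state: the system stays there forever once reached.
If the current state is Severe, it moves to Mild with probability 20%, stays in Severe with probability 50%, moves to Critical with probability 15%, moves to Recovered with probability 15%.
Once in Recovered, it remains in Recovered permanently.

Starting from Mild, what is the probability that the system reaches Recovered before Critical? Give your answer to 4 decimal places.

0.5847

Let h(s) be the probability of absorption at Recovered starting from transient state s. Then h(Recovered) = 1 and h(Critical) = 0. By first-step analysis:
h(Mild) = 0.35·h(Mild) + 0.2·0 + 0.15·h(Severe) + 0.3·1
h(Severe) = 0.2·h(Mild) + 0.15·0 + 0.5·h(Severe) + 0.15·1
Solving: h(Mild) = 0.5847, h(Severe) = 0.5339.
Starting from Mild, the probability is 0.5847.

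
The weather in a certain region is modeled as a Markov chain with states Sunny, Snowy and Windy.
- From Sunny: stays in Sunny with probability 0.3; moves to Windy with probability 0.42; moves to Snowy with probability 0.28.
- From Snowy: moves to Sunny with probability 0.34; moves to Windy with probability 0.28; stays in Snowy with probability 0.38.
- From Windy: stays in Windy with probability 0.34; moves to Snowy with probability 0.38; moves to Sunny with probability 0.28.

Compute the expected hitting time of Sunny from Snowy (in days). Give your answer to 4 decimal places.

3.1044

Let t(s) be the expected number of days to first reach Sunny from state s, with t(Sunny) = 0. Conditioning on the first day:
t(Snowy) = 1 + 0.38·t(Snowy) + 0.28·t(Windy)
t(Windy) = 1 + 0.38·t(Snowy) + 0.34·t(Windy)
Solving: t(Snowy) = 3.1044, t(Windy) = 3.3025.
Expected days from Snowy to Sunny: 3.1044.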